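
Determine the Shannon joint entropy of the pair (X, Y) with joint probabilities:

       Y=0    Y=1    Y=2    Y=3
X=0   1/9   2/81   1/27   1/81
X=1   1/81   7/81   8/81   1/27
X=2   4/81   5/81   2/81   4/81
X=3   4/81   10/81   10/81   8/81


H(X,Y) = -Σ p(x,y) log₂ p(x,y)
  p(0,0)=1/9: -0.1111 × log₂(0.1111) = 0.3522
  p(0,1)=2/81: -0.0247 × log₂(0.0247) = 0.1318
  p(0,2)=1/27: -0.0370 × log₂(0.0370) = 0.1761
  p(0,3)=1/81: -0.0123 × log₂(0.0123) = 0.0783
  p(1,0)=1/81: -0.0123 × log₂(0.0123) = 0.0783
  p(1,1)=7/81: -0.0864 × log₂(0.0864) = 0.3053
  p(1,2)=8/81: -0.0988 × log₂(0.0988) = 0.3299
  p(1,3)=1/27: -0.0370 × log₂(0.0370) = 0.1761
  p(2,0)=4/81: -0.0494 × log₂(0.0494) = 0.2143
  p(2,1)=5/81: -0.0617 × log₂(0.0617) = 0.2480
  p(2,2)=2/81: -0.0247 × log₂(0.0247) = 0.1318
  p(2,3)=4/81: -0.0494 × log₂(0.0494) = 0.2143
  p(3,0)=4/81: -0.0494 × log₂(0.0494) = 0.2143
  p(3,1)=10/81: -0.1235 × log₂(0.1235) = 0.3726
  p(3,2)=10/81: -0.1235 × log₂(0.1235) = 0.3726
  p(3,3)=8/81: -0.0988 × log₂(0.0988) = 0.3299
H(X,Y) = 3.7258 bits


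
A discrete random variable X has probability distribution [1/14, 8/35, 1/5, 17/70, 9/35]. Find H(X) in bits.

H(X) = -Σ p(x) log₂ p(x)
  -1/14 × log₂(1/14) = 0.2720
  -8/35 × log₂(8/35) = 0.4867
  -1/5 × log₂(1/5) = 0.4644
  -17/70 × log₂(17/70) = 0.4959
  -9/35 × log₂(9/35) = 0.5038
H(X) = 2.2227 bits


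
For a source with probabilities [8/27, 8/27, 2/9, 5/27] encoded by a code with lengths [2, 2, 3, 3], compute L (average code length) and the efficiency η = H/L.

Average length L = Σ p_i × l_i = 2.4074 bits
Entropy H = 1.9727 bits
Efficiency η = H/L × 100% = 81.94%


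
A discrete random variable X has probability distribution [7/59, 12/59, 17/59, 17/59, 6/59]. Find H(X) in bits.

H(X) = -Σ p(x) log₂ p(x)
  -7/59 × log₂(7/59) = 0.3649
  -12/59 × log₂(12/59) = 0.4673
  -17/59 × log₂(17/59) = 0.5173
  -17/59 × log₂(17/59) = 0.5173
  -6/59 × log₂(6/59) = 0.3354
H(X) = 2.2021 bits


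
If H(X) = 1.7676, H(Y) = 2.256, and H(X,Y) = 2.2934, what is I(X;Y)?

I(X;Y) = H(X) + H(Y) - H(X,Y)
I(X;Y) = 1.7676 + 2.256 - 2.2934 = 1.7302 bits


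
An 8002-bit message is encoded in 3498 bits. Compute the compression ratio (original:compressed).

Compression ratio = Original / Compressed
= 8002 / 3498 = 2.29:1


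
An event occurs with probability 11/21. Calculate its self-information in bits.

Information content I(x) = -log₂(p(x))
I = -log₂(11/21) = -log₂(0.5238)
I = 0.9329 bits


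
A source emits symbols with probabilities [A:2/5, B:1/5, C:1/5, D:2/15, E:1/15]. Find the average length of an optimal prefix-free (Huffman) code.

Huffman tree construction:
Combine smallest probabilities repeatedly
Resulting codes:
  A: 11 (length 2)
  B: 00 (length 2)
  C: 01 (length 2)
  D: 101 (length 3)
  E: 100 (length 3)
Average length = Σ p(s) × length(s) = 2.2000 bits


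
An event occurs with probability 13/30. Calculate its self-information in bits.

Information content I(x) = -log₂(p(x))
I = -log₂(13/30) = -log₂(0.4333)
I = 1.2065 bits


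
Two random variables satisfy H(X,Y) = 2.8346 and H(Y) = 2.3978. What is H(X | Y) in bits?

Chain rule: H(X,Y) = H(X|Y) + H(Y)
H(X|Y) = H(X,Y) - H(Y) = 2.8346 - 2.3978 = 0.4368 bits


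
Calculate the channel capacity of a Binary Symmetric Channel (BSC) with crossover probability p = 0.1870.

For BSC with error probability p:
C = 1 - H(p) where H(p) is binary entropy
H(0.1870) = -0.1870 × log₂(0.1870) - 0.8130 × log₂(0.8130)
H(p) = 0.6952
C = 1 - 0.6952 = 0.3048 bits/use


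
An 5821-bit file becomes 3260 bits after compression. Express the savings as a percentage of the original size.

Space savings = (1 - Compressed/Original) × 100%
= (1 - 3260/5821) × 100%
= 44.00%


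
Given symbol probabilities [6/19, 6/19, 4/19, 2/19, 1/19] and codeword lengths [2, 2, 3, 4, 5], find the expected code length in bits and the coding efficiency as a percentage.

Average length L = Σ p_i × l_i = 2.5789 bits
Entropy H = 2.0890 bits
Efficiency η = H/L × 100% = 81.00%


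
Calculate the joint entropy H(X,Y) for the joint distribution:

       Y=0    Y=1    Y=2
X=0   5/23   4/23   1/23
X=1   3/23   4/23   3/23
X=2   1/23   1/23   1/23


H(X,Y) = -Σ p(x,y) log₂ p(x,y)
  p(0,0)=5/23: -0.2174 × log₂(0.2174) = 0.4786
  p(0,1)=4/23: -0.1739 × log₂(0.1739) = 0.4389
  p(0,2)=1/23: -0.0435 × log₂(0.0435) = 0.1967
  p(1,0)=3/23: -0.1304 × log₂(0.1304) = 0.3833
  p(1,1)=4/23: -0.1739 × log₂(0.1739) = 0.4389
  p(1,2)=3/23: -0.1304 × log₂(0.1304) = 0.3833
  p(2,0)=1/23: -0.0435 × log₂(0.0435) = 0.1967
  p(2,1)=1/23: -0.0435 × log₂(0.0435) = 0.1967
  p(2,2)=1/23: -0.0435 × log₂(0.0435) = 0.1967
H(X,Y) = 2.9097 bits


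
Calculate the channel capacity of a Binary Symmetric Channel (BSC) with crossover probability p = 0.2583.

For BSC with error probability p:
C = 1 - H(p) where H(p) is binary entropy
H(0.2583) = -0.2583 × log₂(0.2583) - 0.7417 × log₂(0.7417)
H(p) = 0.8242
C = 1 - 0.8242 = 0.1758 bits/use


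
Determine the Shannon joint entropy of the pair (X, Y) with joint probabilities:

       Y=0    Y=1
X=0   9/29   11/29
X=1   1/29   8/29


H(X,Y) = -Σ p(x,y) log₂ p(x,y)
  p(0,0)=9/29: -0.3103 × log₂(0.3103) = 0.5239
  p(0,1)=11/29: -0.3793 × log₂(0.3793) = 0.5305
  p(1,0)=1/29: -0.0345 × log₂(0.0345) = 0.1675
  p(1,1)=8/29: -0.2759 × log₂(0.2759) = 0.5125
H(X,Y) = 1.7344 bits


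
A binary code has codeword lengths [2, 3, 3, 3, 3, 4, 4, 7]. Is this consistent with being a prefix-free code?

Kraft inequality: Σ 2^(-l_i) ≤ 1 for prefix-free code
Calculating: 2^(-2) + 2^(-3) + 2^(-3) + 2^(-3) + 2^(-3) + 2^(-4) + 2^(-4) + 2^(-7)
= 0.25 + 0.125 + 0.125 + 0.125 + 0.125 + 0.0625 + 0.0625 + 0.0078125
= 0.8828
Since 0.8828 ≤ 1, prefix-free code exists


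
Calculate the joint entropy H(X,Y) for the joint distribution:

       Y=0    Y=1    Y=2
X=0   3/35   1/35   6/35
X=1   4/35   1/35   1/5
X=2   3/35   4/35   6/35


H(X,Y) = -Σ p(x,y) log₂ p(x,y)
  p(0,0)=3/35: -0.0857 × log₂(0.0857) = 0.3038
  p(0,1)=1/35: -0.0286 × log₂(0.0286) = 0.1466
  p(0,2)=6/35: -0.1714 × log₂(0.1714) = 0.4362
  p(1,0)=4/35: -0.1143 × log₂(0.1143) = 0.3576
  p(1,1)=1/35: -0.0286 × log₂(0.0286) = 0.1466
  p(1,2)=1/5: -0.2000 × log₂(0.2000) = 0.4644
  p(2,0)=3/35: -0.0857 × log₂(0.0857) = 0.3038
  p(2,1)=4/35: -0.1143 × log₂(0.1143) = 0.3576
  p(2,2)=6/35: -0.1714 × log₂(0.1714) = 0.4362
H(X,Y) = 2.9527 bits


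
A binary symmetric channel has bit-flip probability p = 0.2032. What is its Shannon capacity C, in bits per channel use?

For BSC with error probability p:
C = 1 - H(p) where H(p) is binary entropy
H(0.2032) = -0.2032 × log₂(0.2032) - 0.7968 × log₂(0.7968)
H(p) = 0.7283
C = 1 - 0.7283 = 0.2717 bits/use


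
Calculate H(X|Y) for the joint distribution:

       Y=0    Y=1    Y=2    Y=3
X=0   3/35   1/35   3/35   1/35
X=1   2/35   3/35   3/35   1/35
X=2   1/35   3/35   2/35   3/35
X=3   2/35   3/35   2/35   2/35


H(X|Y) = Σ_y p(y) H(X|Y=y)
  p(Y=0) = 8/35, H(X|Y=0) = 1.9056
  p(Y=1) = 2/7, H(X|Y=1) = 1.8955
  p(Y=2) = 2/7, H(X|Y=2) = 1.9710
  p(Y=3) = 1/5, H(X|Y=3) = 1.8424
H(X|Y) = 0.2286×1.9056 + 0.2857×1.8955 + 0.2857×1.9710 + 0.2000×1.8424 = 1.9087 bits


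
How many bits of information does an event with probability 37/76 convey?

Information content I(x) = -log₂(p(x))
I = -log₂(37/76) = -log₂(0.4868)
I = 1.0385 bits


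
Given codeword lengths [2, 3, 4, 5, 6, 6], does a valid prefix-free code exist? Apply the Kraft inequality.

Kraft inequality: Σ 2^(-l_i) ≤ 1 for prefix-free code
Calculating: 2^(-2) + 2^(-3) + 2^(-4) + 2^(-5) + 2^(-6) + 2^(-6)
= 0.25 + 0.125 + 0.0625 + 0.03125 + 0.015625 + 0.015625
= 0.5000
Since 0.5000 ≤ 1, prefix-free code exists


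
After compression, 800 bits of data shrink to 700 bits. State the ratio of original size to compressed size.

Compression ratio = Original / Compressed
= 800 / 700 = 1.14:1


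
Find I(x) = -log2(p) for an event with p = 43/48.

Information content I(x) = -log₂(p(x))
I = -log₂(43/48) = -log₂(0.8958)
I = 0.1587 bits


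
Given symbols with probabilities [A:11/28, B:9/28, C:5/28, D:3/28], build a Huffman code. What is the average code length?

Huffman tree construction:
Combine smallest probabilities repeatedly
Resulting codes:
  A: 0 (length 1)
  B: 11 (length 2)
  C: 101 (length 3)
  D: 100 (length 3)
Average length = Σ p(s) × length(s) = 1.8929 bits


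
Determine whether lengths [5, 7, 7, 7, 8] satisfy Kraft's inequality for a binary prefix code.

Kraft inequality: Σ 2^(-l_i) ≤ 1 for prefix-free code
Calculating: 2^(-5) + 2^(-7) + 2^(-7) + 2^(-7) + 2^(-8)
= 0.03125 + 0.0078125 + 0.0078125 + 0.0078125 + 0.00390625
= 0.0586
Since 0.0586 ≤ 1, prefix-free code exists


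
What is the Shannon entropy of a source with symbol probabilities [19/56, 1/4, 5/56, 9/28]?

H(X) = -Σ p(x) log₂ p(x)
  -19/56 × log₂(19/56) = 0.5291
  -1/4 × log₂(1/4) = 0.5000
  -5/56 × log₂(5/56) = 0.3112
  -9/28 × log₂(9/28) = 0.5263
H(X) = 1.8666 bits


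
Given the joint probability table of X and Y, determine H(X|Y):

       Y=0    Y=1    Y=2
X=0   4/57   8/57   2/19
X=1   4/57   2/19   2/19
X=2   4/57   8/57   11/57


H(X|Y) = Σ_y p(y) H(X|Y=y)
  p(Y=0) = 4/19, H(X|Y=0) = 1.5850
  p(Y=1) = 22/57, H(X|Y=1) = 1.5726
  p(Y=2) = 23/57, H(X|Y=2) = 1.5204
H(X|Y) = 0.2105×1.5850 + 0.3860×1.5726 + 0.4035×1.5204 = 1.5541 bits


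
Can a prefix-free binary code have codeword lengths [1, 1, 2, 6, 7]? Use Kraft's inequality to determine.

Kraft inequality: Σ 2^(-l_i) ≤ 1 for prefix-free code
Calculating: 2^(-1) + 2^(-1) + 2^(-2) + 2^(-6) + 2^(-7)
= 0.5 + 0.5 + 0.25 + 0.015625 + 0.0078125
= 1.2734
Since 1.2734 > 1, prefix-free code does not exist


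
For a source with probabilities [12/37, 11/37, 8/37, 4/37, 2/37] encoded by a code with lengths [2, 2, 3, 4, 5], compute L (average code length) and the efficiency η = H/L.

Average length L = Σ p_i × l_i = 2.5946 bits
Entropy H = 2.0994 bits
Efficiency η = H/L × 100% = 80.91%


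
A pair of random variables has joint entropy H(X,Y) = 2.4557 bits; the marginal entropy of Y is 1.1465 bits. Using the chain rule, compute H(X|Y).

Chain rule: H(X,Y) = H(X|Y) + H(Y)
H(X|Y) = H(X,Y) - H(Y) = 2.4557 - 1.1465 = 1.3092 bits


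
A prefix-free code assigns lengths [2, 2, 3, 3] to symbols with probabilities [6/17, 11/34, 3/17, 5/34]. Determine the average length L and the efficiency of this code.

Average length L = Σ p_i × l_i = 2.3235 bits
Entropy H = 1.9053 bits
Efficiency η = H/L × 100% = 82.00%


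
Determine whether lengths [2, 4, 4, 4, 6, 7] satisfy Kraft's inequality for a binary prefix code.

Kraft inequality: Σ 2^(-l_i) ≤ 1 for prefix-free code
Calculating: 2^(-2) + 2^(-4) + 2^(-4) + 2^(-4) + 2^(-6) + 2^(-7)
= 0.25 + 0.0625 + 0.0625 + 0.0625 + 0.015625 + 0.0078125
= 0.4609
Since 0.4609 ≤ 1, prefix-free code exists


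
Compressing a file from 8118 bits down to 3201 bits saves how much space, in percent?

Space savings = (1 - Compressed/Original) × 100%
= (1 - 3201/8118) × 100%
= 60.57%


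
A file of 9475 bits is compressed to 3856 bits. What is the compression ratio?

Compression ratio = Original / Compressed
= 9475 / 3856 = 2.46:1


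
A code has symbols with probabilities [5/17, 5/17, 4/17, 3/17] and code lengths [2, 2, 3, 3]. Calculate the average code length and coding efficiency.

Average length L = Σ p_i × l_i = 2.4118 bits
Entropy H = 1.9713 bits
Efficiency η = H/L × 100% = 81.74%


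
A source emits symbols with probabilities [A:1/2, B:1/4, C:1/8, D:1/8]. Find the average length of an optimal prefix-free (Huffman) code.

Huffman tree construction:
Combine smallest probabilities repeatedly
Resulting codes:
  A: 0 (length 1)
  B: 10 (length 2)
  C: 110 (length 3)
  D: 111 (length 3)
Average length = Σ p(s) × length(s) = 1.7500 bits


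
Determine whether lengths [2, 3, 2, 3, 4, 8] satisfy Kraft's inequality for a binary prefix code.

Kraft inequality: Σ 2^(-l_i) ≤ 1 for prefix-free code
Calculating: 2^(-2) + 2^(-3) + 2^(-2) + 2^(-3) + 2^(-4) + 2^(-8)
= 0.25 + 0.125 + 0.25 + 0.125 + 0.0625 + 0.00390625
= 0.8164
Since 0.8164 ≤ 1, prefix-free code exists


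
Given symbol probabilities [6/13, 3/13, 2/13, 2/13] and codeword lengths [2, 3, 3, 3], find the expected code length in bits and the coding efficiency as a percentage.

Average length L = Σ p_i × l_i = 2.5385 bits
Entropy H = 1.8339 bits
Efficiency η = H/L × 100% = 72.25%


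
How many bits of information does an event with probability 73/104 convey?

Information content I(x) = -log₂(p(x))
I = -log₂(73/104) = -log₂(0.7019)
I = 0.5106 bits


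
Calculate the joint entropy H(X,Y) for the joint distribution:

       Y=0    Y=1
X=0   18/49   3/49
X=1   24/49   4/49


H(X,Y) = -Σ p(x,y) log₂ p(x,y)
  p(0,0)=18/49: -0.3673 × log₂(0.3673) = 0.5307
  p(0,1)=3/49: -0.0612 × log₂(0.0612) = 0.2467
  p(1,0)=24/49: -0.4898 × log₂(0.4898) = 0.5044
  p(1,1)=4/49: -0.0816 × log₂(0.0816) = 0.2951
H(X,Y) = 1.5769 bits


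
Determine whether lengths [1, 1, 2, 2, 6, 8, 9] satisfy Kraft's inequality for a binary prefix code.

Kraft inequality: Σ 2^(-l_i) ≤ 1 for prefix-free code
Calculating: 2^(-1) + 2^(-1) + 2^(-2) + 2^(-2) + 2^(-6) + 2^(-8) + 2^(-9)
= 0.5 + 0.5 + 0.25 + 0.25 + 0.015625 + 0.00390625 + 0.001953125
= 1.5215
Since 1.5215 > 1, prefix-free code does not exist


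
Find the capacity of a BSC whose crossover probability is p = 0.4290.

For BSC with error probability p:
C = 1 - H(p) where H(p) is binary entropy
H(0.4290) = -0.4290 × log₂(0.4290) - 0.5710 × log₂(0.5710)
H(p) = 0.9854
C = 1 - 0.9854 = 0.0146 bits/use


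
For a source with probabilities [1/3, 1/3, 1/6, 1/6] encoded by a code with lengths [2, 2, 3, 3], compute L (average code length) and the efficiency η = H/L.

Average length L = Σ p_i × l_i = 2.3333 bits
Entropy H = 1.9183 bits
Efficiency η = H/L × 100% = 82.21%


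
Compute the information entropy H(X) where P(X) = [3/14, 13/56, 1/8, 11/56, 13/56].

H(X) = -Σ p(x) log₂ p(x)
  -3/14 × log₂(3/14) = 0.4762
  -13/56 × log₂(13/56) = 0.4891
  -1/8 × log₂(1/8) = 0.3750
  -11/56 × log₂(11/56) = 0.4612
  -13/56 × log₂(13/56) = 0.4891
H(X) = 2.2906 bits


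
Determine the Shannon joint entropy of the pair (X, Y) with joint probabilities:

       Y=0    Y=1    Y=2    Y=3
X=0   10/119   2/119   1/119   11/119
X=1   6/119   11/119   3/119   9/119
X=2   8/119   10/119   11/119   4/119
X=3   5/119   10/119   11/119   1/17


H(X,Y) = -Σ p(x,y) log₂ p(x,y)
  p(0,0)=10/119: -0.0840 × log₂(0.0840) = 0.3002
  p(0,1)=2/119: -0.0168 × log₂(0.0168) = 0.0991
  p(0,2)=1/119: -0.0084 × log₂(0.0084) = 0.0579
  p(0,3)=11/119: -0.0924 × log₂(0.0924) = 0.3176
  p(1,0)=6/119: -0.0504 × log₂(0.0504) = 0.2173
  p(1,1)=11/119: -0.0924 × log₂(0.0924) = 0.3176
  p(1,2)=3/119: -0.0252 × log₂(0.0252) = 0.1339
  p(1,3)=9/119: -0.0756 × log₂(0.0756) = 0.2817
  p(2,0)=8/119: -0.0672 × log₂(0.0672) = 0.2618
  p(2,1)=10/119: -0.0840 × log₂(0.0840) = 0.3002
  p(2,2)=11/119: -0.0924 × log₂(0.0924) = 0.3176
  p(2,3)=4/119: -0.0336 × log₂(0.0336) = 0.1645
  p(3,0)=5/119: -0.0420 × log₂(0.0420) = 0.1921
  p(3,1)=10/119: -0.0840 × log₂(0.0840) = 0.3002
  p(3,2)=11/119: -0.0924 × log₂(0.0924) = 0.3176
  p(3,3)=1/17: -0.0588 × log₂(0.0588) = 0.2404
H(X,Y) = 3.8198 bits


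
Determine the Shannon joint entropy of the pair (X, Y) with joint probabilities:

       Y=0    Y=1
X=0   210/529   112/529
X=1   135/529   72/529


H(X,Y) = -Σ p(x,y) log₂ p(x,y)
  p(0,0)=210/529: -0.3970 × log₂(0.3970) = 0.5291
  p(0,1)=112/529: -0.2117 × log₂(0.2117) = 0.4742
  p(1,0)=135/529: -0.2552 × log₂(0.2552) = 0.5028
  p(1,1)=72/529: -0.1361 × log₂(0.1361) = 0.3916
H(X,Y) = 1.8977 bits


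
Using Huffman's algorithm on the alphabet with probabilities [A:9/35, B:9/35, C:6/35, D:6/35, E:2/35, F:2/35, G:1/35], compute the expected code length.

Huffman tree construction:
Combine smallest probabilities repeatedly
Resulting codes:
  A: 01 (length 2)
  B: 10 (length 2)
  C: 111 (length 3)
  D: 00 (length 2)
  E: 11011 (length 5)
  F: 1100 (length 4)
  G: 11010 (length 5)
Average length = Σ p(s) × length(s) = 2.5429 bits


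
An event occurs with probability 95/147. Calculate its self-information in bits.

Information content I(x) = -log₂(p(x))
I = -log₂(95/147) = -log₂(0.6463)
I = 0.6298 bits


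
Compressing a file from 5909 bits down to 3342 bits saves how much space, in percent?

Space savings = (1 - Compressed/Original) × 100%
= (1 - 3342/5909) × 100%
= 43.44%


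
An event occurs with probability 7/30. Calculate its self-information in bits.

Information content I(x) = -log₂(p(x))
I = -log₂(7/30) = -log₂(0.2333)
I = 2.0995 bits


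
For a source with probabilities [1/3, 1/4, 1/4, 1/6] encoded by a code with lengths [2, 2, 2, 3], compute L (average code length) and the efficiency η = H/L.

Average length L = Σ p_i × l_i = 2.1667 bits
Entropy H = 1.9591 bits
Efficiency η = H/L × 100% = 90.42%


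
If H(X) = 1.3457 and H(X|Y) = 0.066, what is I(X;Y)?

I(X;Y) = H(X) - H(X|Y)
I(X;Y) = 1.3457 - 0.066 = 1.2797 bits


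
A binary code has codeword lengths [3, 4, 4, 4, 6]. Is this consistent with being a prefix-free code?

Kraft inequality: Σ 2^(-l_i) ≤ 1 for prefix-free code
Calculating: 2^(-3) + 2^(-4) + 2^(-4) + 2^(-4) + 2^(-6)
= 0.125 + 0.0625 + 0.0625 + 0.0625 + 0.015625
= 0.3281
Since 0.3281 ≤ 1, prefix-free code exists


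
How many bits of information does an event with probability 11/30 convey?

Information content I(x) = -log₂(p(x))
I = -log₂(11/30) = -log₂(0.3667)
I = 1.4475 bits


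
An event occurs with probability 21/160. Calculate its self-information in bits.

Information content I(x) = -log₂(p(x))
I = -log₂(21/160) = -log₂(0.1313)
I = 2.9296 bits


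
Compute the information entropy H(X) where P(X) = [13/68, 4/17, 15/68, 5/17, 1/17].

H(X) = -Σ p(x) log₂ p(x)
  -13/68 × log₂(13/68) = 0.4563
  -4/17 × log₂(4/17) = 0.4912
  -15/68 × log₂(15/68) = 0.4810
  -5/17 × log₂(5/17) = 0.5193
  -1/17 × log₂(1/17) = 0.2404
H(X) = 2.1882 bits


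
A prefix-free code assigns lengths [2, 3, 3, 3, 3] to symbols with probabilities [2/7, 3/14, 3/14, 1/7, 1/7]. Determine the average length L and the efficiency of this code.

Average length L = Σ p_i × l_i = 2.7143 bits
Entropy H = 2.2709 bits
Efficiency η = H/L × 100% = 83.67%


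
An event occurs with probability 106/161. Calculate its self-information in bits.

Information content I(x) = -log₂(p(x))
I = -log₂(106/161) = -log₂(0.6584)
I = 0.6030 bits


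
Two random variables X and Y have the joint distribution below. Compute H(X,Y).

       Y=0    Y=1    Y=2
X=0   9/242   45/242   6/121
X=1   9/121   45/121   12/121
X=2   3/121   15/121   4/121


H(X,Y) = -Σ p(x,y) log₂ p(x,y)
  p(0,0)=9/242: -0.0372 × log₂(0.0372) = 0.1766
  p(0,1)=45/242: -0.1860 × log₂(0.1860) = 0.4513
  p(0,2)=6/121: -0.0496 × log₂(0.0496) = 0.2149
  p(1,0)=9/121: -0.0744 × log₂(0.0744) = 0.2788
  p(1,1)=45/121: -0.3719 × log₂(0.3719) = 0.5307
  p(1,2)=12/121: -0.0992 × log₂(0.0992) = 0.3306
  p(2,0)=3/121: -0.0248 × log₂(0.0248) = 0.1322
  p(2,1)=15/121: -0.1240 × log₂(0.1240) = 0.3734
  p(2,2)=4/121: -0.0331 × log₂(0.0331) = 0.1626
H(X,Y) = 2.6512 bits


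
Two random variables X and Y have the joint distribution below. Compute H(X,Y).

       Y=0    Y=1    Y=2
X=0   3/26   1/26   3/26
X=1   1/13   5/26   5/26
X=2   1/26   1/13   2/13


H(X,Y) = -Σ p(x,y) log₂ p(x,y)
  p(0,0)=3/26: -0.1154 × log₂(0.1154) = 0.3595
  p(0,1)=1/26: -0.0385 × log₂(0.0385) = 0.1808
  p(0,2)=3/26: -0.1154 × log₂(0.1154) = 0.3595
  p(1,0)=1/13: -0.0769 × log₂(0.0769) = 0.2846
  p(1,1)=5/26: -0.1923 × log₂(0.1923) = 0.4574
  p(1,2)=5/26: -0.1923 × log₂(0.1923) = 0.4574
  p(2,0)=1/26: -0.0385 × log₂(0.0385) = 0.1808
  p(2,1)=1/13: -0.0769 × log₂(0.0769) = 0.2846
  p(2,2)=2/13: -0.1538 × log₂(0.1538) = 0.4155
H(X,Y) = 2.9801 bits


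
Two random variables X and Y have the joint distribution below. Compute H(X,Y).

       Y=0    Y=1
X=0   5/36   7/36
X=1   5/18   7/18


H(X,Y) = -Σ p(x,y) log₂ p(x,y)
  p(0,0)=5/36: -0.1389 × log₂(0.1389) = 0.3956
  p(0,1)=7/36: -0.1944 × log₂(0.1944) = 0.4594
  p(1,0)=5/18: -0.2778 × log₂(0.2778) = 0.5133
  p(1,1)=7/18: -0.3889 × log₂(0.3889) = 0.5299
H(X,Y) = 1.8982 bits


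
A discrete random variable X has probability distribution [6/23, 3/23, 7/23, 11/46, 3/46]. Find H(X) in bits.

H(X) = -Σ p(x) log₂ p(x)
  -6/23 × log₂(6/23) = 0.5057
  -3/23 × log₂(3/23) = 0.3833
  -7/23 × log₂(7/23) = 0.5223
  -11/46 × log₂(11/46) = 0.4936
  -3/46 × log₂(3/46) = 0.2569
H(X) = 2.1618 bits


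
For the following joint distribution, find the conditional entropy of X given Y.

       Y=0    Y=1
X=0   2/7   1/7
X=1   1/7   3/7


H(X|Y) = Σ_y p(y) H(X|Y=y)
  p(Y=0) = 3/7, H(X|Y=0) = 0.9183
  p(Y=1) = 4/7, H(X|Y=1) = 0.8113
H(X|Y) = 0.4286×0.9183 + 0.5714×0.8113 = 0.8571 bits


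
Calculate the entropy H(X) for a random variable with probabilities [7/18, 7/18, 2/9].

H(X) = -Σ p(x) log₂ p(x)
  -7/18 × log₂(7/18) = 0.5299
  -7/18 × log₂(7/18) = 0.5299
  -2/9 × log₂(2/9) = 0.4822
H(X) = 1.5420 bits


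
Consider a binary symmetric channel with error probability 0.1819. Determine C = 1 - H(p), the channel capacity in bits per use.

For BSC with error probability p:
C = 1 - H(p) where H(p) is binary entropy
H(0.1819) = -0.1819 × log₂(0.1819) - 0.8181 × log₂(0.8181)
H(p) = 0.6842
C = 1 - 0.6842 = 0.3158 bits/use


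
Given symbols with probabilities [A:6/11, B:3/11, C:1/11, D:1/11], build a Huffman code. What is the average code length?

Huffman tree construction:
Combine smallest probabilities repeatedly
Resulting codes:
  A: 1 (length 1)
  B: 01 (length 2)
  C: 000 (length 3)
  D: 001 (length 3)
Average length = Σ p(s) × length(s) = 1.6364 bits


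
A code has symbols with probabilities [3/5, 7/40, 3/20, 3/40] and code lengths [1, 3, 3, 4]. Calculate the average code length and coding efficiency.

Average length L = Σ p_i × l_i = 1.8750 bits
Entropy H = 1.5730 bits
Efficiency η = H/L × 100% = 83.90%


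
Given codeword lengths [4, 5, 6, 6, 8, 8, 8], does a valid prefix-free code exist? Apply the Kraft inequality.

Kraft inequality: Σ 2^(-l_i) ≤ 1 for prefix-free code
Calculating: 2^(-4) + 2^(-5) + 2^(-6) + 2^(-6) + 2^(-8) + 2^(-8) + 2^(-8)
= 0.0625 + 0.03125 + 0.015625 + 0.015625 + 0.00390625 + 0.00390625 + 0.00390625
= 0.1367
Since 0.1367 ≤ 1, prefix-free code exists


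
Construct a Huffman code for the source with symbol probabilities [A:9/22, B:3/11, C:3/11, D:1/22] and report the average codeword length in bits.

Huffman tree construction:
Combine smallest probabilities repeatedly
Resulting codes:
  A: 0 (length 1)
  B: 111 (length 3)
  C: 10 (length 2)
  D: 110 (length 3)
Average length = Σ p(s) × length(s) = 1.9091 bits


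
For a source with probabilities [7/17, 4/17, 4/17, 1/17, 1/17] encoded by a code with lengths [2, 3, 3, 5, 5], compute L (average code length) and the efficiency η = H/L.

Average length L = Σ p_i × l_i = 2.8235 bits
Entropy H = 1.9903 bits
Efficiency η = H/L × 100% = 70.49%


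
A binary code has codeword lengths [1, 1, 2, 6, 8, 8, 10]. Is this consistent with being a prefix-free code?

Kraft inequality: Σ 2^(-l_i) ≤ 1 for prefix-free code
Calculating: 2^(-1) + 2^(-1) + 2^(-2) + 2^(-6) + 2^(-8) + 2^(-8) + 2^(-10)
= 0.5 + 0.5 + 0.25 + 0.015625 + 0.00390625 + 0.00390625 + 0.0009765625
= 1.2744
Since 1.2744 > 1, prefix-free code does not exist


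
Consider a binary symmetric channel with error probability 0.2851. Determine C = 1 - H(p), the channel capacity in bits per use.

For BSC with error probability p:
C = 1 - H(p) where H(p) is binary entropy
H(0.2851) = -0.2851 × log₂(0.2851) - 0.7149 × log₂(0.7149)
H(p) = 0.8623
C = 1 - 0.8623 = 0.1377 bits/use


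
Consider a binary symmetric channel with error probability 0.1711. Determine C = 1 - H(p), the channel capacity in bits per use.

For BSC with error probability p:
C = 1 - H(p) where H(p) is binary entropy
H(0.1711) = -0.1711 × log₂(0.1711) - 0.8289 × log₂(0.8289)
H(p) = 0.6602
C = 1 - 0.6602 = 0.3398 bits/use


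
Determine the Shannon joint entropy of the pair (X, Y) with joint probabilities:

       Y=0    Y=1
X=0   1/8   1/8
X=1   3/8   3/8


H(X,Y) = -Σ p(x,y) log₂ p(x,y)
  p(0,0)=1/8: -0.1250 × log₂(0.1250) = 0.3750
  p(0,1)=1/8: -0.1250 × log₂(0.1250) = 0.3750
  p(1,0)=3/8: -0.3750 × log₂(0.3750) = 0.5306
  p(1,1)=3/8: -0.3750 × log₂(0.3750) = 0.5306
H(X,Y) = 1.8113 bits


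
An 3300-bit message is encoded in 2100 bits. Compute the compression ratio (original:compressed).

Compression ratio = Original / Compressed
= 3300 / 2100 = 1.57:1


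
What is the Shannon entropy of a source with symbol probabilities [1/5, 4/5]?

H(X) = -Σ p(x) log₂ p(x)
  -1/5 × log₂(1/5) = 0.4644
  -4/5 × log₂(4/5) = 0.2575
H(X) = 0.7219 bits


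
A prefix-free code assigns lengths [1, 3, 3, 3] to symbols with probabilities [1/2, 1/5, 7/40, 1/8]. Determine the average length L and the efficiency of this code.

Average length L = Σ p_i × l_i = 2.0000 bits
Entropy H = 1.7794 bits
Efficiency η = H/L × 100% = 88.97%


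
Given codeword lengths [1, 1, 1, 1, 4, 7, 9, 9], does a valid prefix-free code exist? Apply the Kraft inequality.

Kraft inequality: Σ 2^(-l_i) ≤ 1 for prefix-free code
Calculating: 2^(-1) + 2^(-1) + 2^(-1) + 2^(-1) + 2^(-4) + 2^(-7) + 2^(-9) + 2^(-9)
= 0.5 + 0.5 + 0.5 + 0.5 + 0.0625 + 0.0078125 + 0.001953125 + 0.001953125
= 2.0742
Since 2.0742 > 1, prefix-free code does not exist


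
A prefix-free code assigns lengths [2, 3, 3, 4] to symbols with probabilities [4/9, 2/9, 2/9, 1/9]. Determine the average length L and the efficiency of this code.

Average length L = Σ p_i × l_i = 2.6667 bits
Entropy H = 1.8366 bits
Efficiency η = H/L × 100% = 68.87%


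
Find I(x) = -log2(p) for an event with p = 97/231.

Information content I(x) = -log₂(p(x))
I = -log₂(97/231) = -log₂(0.4199)
I = 1.2518 bits


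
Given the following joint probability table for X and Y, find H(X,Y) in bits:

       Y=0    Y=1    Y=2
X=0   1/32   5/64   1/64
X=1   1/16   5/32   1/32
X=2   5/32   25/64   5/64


H(X,Y) = -Σ p(x,y) log₂ p(x,y)
  p(0,0)=1/32: -0.0312 × log₂(0.0312) = 0.1562
  p(0,1)=5/64: -0.0781 × log₂(0.0781) = 0.2873
  p(0,2)=1/64: -0.0156 × log₂(0.0156) = 0.0938
  p(1,0)=1/16: -0.0625 × log₂(0.0625) = 0.2500
  p(1,1)=5/32: -0.1562 × log₂(0.1562) = 0.4184
  p(1,2)=1/32: -0.0312 × log₂(0.0312) = 0.1562
  p(2,0)=5/32: -0.1562 × log₂(0.1562) = 0.4184
  p(2,1)=25/64: -0.3906 × log₂(0.3906) = 0.5297
  p(2,2)=5/64: -0.0781 × log₂(0.0781) = 0.2873
H(X,Y) = 2.5976 bits


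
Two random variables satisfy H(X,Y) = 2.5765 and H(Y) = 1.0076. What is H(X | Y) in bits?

Chain rule: H(X,Y) = H(X|Y) + H(Y)
H(X|Y) = H(X,Y) - H(Y) = 2.5765 - 1.0076 = 1.5689 bits


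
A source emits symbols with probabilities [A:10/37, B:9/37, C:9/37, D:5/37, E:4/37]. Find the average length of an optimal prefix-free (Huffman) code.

Huffman tree construction:
Combine smallest probabilities repeatedly
Resulting codes:
  A: 11 (length 2)
  B: 00 (length 2)
  C: 01 (length 2)
  D: 101 (length 3)
  E: 100 (length 3)
Average length = Σ p(s) × length(s) = 2.2432 bits


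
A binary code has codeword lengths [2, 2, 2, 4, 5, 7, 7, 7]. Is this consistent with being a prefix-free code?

Kraft inequality: Σ 2^(-l_i) ≤ 1 for prefix-free code
Calculating: 2^(-2) + 2^(-2) + 2^(-2) + 2^(-4) + 2^(-5) + 2^(-7) + 2^(-7) + 2^(-7)
= 0.25 + 0.25 + 0.25 + 0.0625 + 0.03125 + 0.0078125 + 0.0078125 + 0.0078125
= 0.8672
Since 0.8672 ≤ 1, prefix-free code exists


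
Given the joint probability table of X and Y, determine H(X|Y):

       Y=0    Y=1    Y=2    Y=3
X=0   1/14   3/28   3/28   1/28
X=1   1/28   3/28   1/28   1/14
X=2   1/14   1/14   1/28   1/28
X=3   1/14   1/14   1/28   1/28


H(X|Y) = Σ_y p(y) H(X|Y=y)
  p(Y=0) = 1/4, H(X|Y=0) = 1.9502
  p(Y=1) = 5/14, H(X|Y=1) = 1.9710
  p(Y=2) = 3/14, H(X|Y=2) = 1.7925
  p(Y=3) = 5/28, H(X|Y=3) = 1.9219
H(X|Y) = 0.2500×1.9502 + 0.3571×1.9710 + 0.2143×1.7925 + 0.1786×1.9219 = 1.9188 bits


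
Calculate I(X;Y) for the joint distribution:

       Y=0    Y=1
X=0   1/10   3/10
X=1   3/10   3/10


H(X) = 0.9710, H(Y) = 0.9710, H(X,Y) = 1.8955
I(X;Y) = H(X) + H(Y) - H(X,Y) = 0.0464 bits


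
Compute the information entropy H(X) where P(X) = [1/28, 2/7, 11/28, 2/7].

H(X) = -Σ p(x) log₂ p(x)
  -1/28 × log₂(1/28) = 0.1717
  -2/7 × log₂(2/7) = 0.5164
  -11/28 × log₂(11/28) = 0.5295
  -2/7 × log₂(2/7) = 0.5164
H(X) = 1.7340 bits


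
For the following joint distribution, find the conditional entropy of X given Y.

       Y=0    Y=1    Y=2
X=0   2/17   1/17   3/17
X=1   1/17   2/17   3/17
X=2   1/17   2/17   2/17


H(X|Y) = Σ_y p(y) H(X|Y=y)
  p(Y=0) = 4/17, H(X|Y=0) = 1.5000
  p(Y=1) = 5/17, H(X|Y=1) = 1.5219
  p(Y=2) = 8/17, H(X|Y=2) = 1.5613
H(X|Y) = 0.2353×1.5000 + 0.2941×1.5219 + 0.4706×1.5613 = 1.5353 bits


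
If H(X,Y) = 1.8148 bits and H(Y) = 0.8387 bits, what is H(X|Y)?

Chain rule: H(X,Y) = H(X|Y) + H(Y)
H(X|Y) = H(X,Y) - H(Y) = 1.8148 - 0.8387 = 0.9761 bits


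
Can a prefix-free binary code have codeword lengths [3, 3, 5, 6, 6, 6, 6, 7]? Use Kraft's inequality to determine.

Kraft inequality: Σ 2^(-l_i) ≤ 1 for prefix-free code
Calculating: 2^(-3) + 2^(-3) + 2^(-5) + 2^(-6) + 2^(-6) + 2^(-6) + 2^(-6) + 2^(-7)
= 0.125 + 0.125 + 0.03125 + 0.015625 + 0.015625 + 0.015625 + 0.015625 + 0.0078125
= 0.3516
Since 0.3516 ≤ 1, prefix-free code exists


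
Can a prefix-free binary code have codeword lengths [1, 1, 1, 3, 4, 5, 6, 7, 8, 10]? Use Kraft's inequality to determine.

Kraft inequality: Σ 2^(-l_i) ≤ 1 for prefix-free code
Calculating: 2^(-1) + 2^(-1) + 2^(-1) + 2^(-3) + 2^(-4) + 2^(-5) + 2^(-6) + 2^(-7) + 2^(-8) + 2^(-10)
= 0.5 + 0.5 + 0.5 + 0.125 + 0.0625 + 0.03125 + 0.015625 + 0.0078125 + 0.00390625 + 0.0009765625
= 1.7471
Since 1.7471 > 1, prefix-free code does not exist


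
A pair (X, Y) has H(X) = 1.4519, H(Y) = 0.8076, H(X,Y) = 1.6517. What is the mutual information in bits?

I(X;Y) = H(X) + H(Y) - H(X,Y)
I(X;Y) = 1.4519 + 0.8076 - 1.6517 = 0.6078 bits


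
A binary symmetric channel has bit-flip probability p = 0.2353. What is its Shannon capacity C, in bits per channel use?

For BSC with error probability p:
C = 1 - H(p) where H(p) is binary entropy
H(0.2353) = -0.2353 × log₂(0.2353) - 0.7647 × log₂(0.7647)
H(p) = 0.7871
C = 1 - 0.7871 = 0.2129 bits/use


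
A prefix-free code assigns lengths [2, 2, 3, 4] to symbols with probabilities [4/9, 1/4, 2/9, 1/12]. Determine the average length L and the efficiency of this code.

Average length L = Σ p_i × l_i = 2.3889 bits
Entropy H = 1.8009 bits
Efficiency η = H/L × 100% = 75.39%


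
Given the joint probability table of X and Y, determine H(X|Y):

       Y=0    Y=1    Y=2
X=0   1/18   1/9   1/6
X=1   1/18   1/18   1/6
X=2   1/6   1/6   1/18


H(X|Y) = Σ_y p(y) H(X|Y=y)
  p(Y=0) = 5/18, H(X|Y=0) = 1.3710
  p(Y=1) = 1/3, H(X|Y=1) = 1.4591
  p(Y=2) = 7/18, H(X|Y=2) = 1.4488
H(X|Y) = 0.2778×1.3710 + 0.3333×1.4591 + 0.3889×1.4488 = 1.4306 bits


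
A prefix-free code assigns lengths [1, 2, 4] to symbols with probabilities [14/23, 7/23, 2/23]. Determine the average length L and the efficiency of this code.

Average length L = Σ p_i × l_i = 1.5652 bits
Entropy H = 1.2647 bits
Efficiency η = H/L × 100% = 80.80%


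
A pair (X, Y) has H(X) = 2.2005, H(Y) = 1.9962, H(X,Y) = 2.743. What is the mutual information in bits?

I(X;Y) = H(X) + H(Y) - H(X,Y)
I(X;Y) = 2.2005 + 1.9962 - 2.743 = 1.4537 bits


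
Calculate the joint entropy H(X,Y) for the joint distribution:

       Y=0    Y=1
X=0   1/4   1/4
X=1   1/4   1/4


H(X,Y) = -Σ p(x,y) log₂ p(x,y)
  p(0,0)=1/4: -0.2500 × log₂(0.2500) = 0.5000
  p(0,1)=1/4: -0.2500 × log₂(0.2500) = 0.5000
  p(1,0)=1/4: -0.2500 × log₂(0.2500) = 0.5000
  p(1,1)=1/4: -0.2500 × log₂(0.2500) = 0.5000
H(X,Y) = 2.0000 bits


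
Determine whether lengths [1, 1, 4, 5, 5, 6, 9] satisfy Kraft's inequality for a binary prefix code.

Kraft inequality: Σ 2^(-l_i) ≤ 1 for prefix-free code
Calculating: 2^(-1) + 2^(-1) + 2^(-4) + 2^(-5) + 2^(-5) + 2^(-6) + 2^(-9)
= 0.5 + 0.5 + 0.0625 + 0.03125 + 0.03125 + 0.015625 + 0.001953125
= 1.1426
Since 1.1426 > 1, prefix-free code does not exist


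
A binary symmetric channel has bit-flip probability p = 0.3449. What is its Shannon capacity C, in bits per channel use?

For BSC with error probability p:
C = 1 - H(p) where H(p) is binary entropy
H(0.3449) = -0.3449 × log₂(0.3449) - 0.6551 × log₂(0.6551)
H(p) = 0.9294
C = 1 - 0.9294 = 0.0706 bits/use


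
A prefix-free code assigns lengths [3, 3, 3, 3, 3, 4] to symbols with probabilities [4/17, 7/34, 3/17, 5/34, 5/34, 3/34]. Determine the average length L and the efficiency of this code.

Average length L = Σ p_i × l_i = 3.0882 bits
Entropy H = 2.5247 bits
Efficiency η = H/L × 100% = 81.75%


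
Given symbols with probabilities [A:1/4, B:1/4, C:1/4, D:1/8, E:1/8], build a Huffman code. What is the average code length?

Huffman tree construction:
Combine smallest probabilities repeatedly
Resulting codes:
  A: 00 (length 2)
  B: 01 (length 2)
  C: 10 (length 2)
  D: 110 (length 3)
  E: 111 (length 3)
Average length = Σ p(s) × length(s) = 2.2500 bits


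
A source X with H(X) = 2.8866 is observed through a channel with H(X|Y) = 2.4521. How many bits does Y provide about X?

I(X;Y) = H(X) - H(X|Y)
I(X;Y) = 2.8866 - 2.4521 = 0.4345 bits


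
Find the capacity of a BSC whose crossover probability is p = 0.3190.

For BSC with error probability p:
C = 1 - H(p) where H(p) is binary entropy
H(0.3190) = -0.3190 × log₂(0.3190) - 0.6810 × log₂(0.6810)
H(p) = 0.9033
C = 1 - 0.9033 = 0.0967 bits/use


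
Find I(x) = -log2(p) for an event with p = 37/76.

Information content I(x) = -log₂(p(x))
I = -log₂(37/76) = -log₂(0.4868)
I = 1.0385 bits


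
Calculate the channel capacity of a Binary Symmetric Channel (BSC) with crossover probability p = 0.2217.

For BSC with error probability p:
C = 1 - H(p) where H(p) is binary entropy
H(0.2217) = -0.2217 × log₂(0.2217) - 0.7783 × log₂(0.7783)
H(p) = 0.7633
C = 1 - 0.7633 = 0.2367 bits/use


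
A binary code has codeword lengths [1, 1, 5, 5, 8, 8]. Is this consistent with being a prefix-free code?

Kraft inequality: Σ 2^(-l_i) ≤ 1 for prefix-free code
Calculating: 2^(-1) + 2^(-1) + 2^(-5) + 2^(-5) + 2^(-8) + 2^(-8)
= 0.5 + 0.5 + 0.03125 + 0.03125 + 0.00390625 + 0.00390625
= 1.0703
Since 1.0703 > 1, prefix-free code does not exist


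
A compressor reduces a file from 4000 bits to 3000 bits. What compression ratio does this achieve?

Compression ratio = Original / Compressed
= 4000 / 3000 = 1.33:1


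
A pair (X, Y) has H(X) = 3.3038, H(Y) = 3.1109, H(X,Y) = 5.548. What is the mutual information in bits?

I(X;Y) = H(X) + H(Y) - H(X,Y)
I(X;Y) = 3.3038 + 3.1109 - 5.548 = 0.8667 bits


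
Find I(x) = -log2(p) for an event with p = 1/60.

Information content I(x) = -log₂(p(x))
I = -log₂(1/60) = -log₂(0.0167)
I = 5.9069 bits


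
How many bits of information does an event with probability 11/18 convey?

Information content I(x) = -log₂(p(x))
I = -log₂(11/18) = -log₂(0.6111)
I = 0.7105 bits


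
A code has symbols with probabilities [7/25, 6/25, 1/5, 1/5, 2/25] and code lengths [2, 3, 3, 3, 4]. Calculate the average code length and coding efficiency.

Average length L = Σ p_i × l_i = 2.8000 bits
Entropy H = 2.2286 bits
Efficiency η = H/L × 100% = 79.59%


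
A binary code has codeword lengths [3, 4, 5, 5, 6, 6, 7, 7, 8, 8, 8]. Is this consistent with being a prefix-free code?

Kraft inequality: Σ 2^(-l_i) ≤ 1 for prefix-free code
Calculating: 2^(-3) + 2^(-4) + 2^(-5) + 2^(-5) + 2^(-6) + 2^(-6) + 2^(-7) + 2^(-7) + 2^(-8) + 2^(-8) + 2^(-8)
= 0.125 + 0.0625 + 0.03125 + 0.03125 + 0.015625 + 0.015625 + 0.0078125 + 0.0078125 + 0.00390625 + 0.00390625 + 0.00390625
= 0.3086
Since 0.3086 ≤ 1, prefix-free code exists


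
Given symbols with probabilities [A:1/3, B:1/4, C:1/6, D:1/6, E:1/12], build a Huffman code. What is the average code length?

Huffman tree construction:
Combine smallest probabilities repeatedly
Resulting codes:
  A: 11 (length 2)
  B: 01 (length 2)
  C: 101 (length 3)
  D: 00 (length 2)
  E: 100 (length 3)
Average length = Σ p(s) × length(s) = 2.2500 bits


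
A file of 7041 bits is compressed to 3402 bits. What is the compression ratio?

Compression ratio = Original / Compressed
= 7041 / 3402 = 2.07:1


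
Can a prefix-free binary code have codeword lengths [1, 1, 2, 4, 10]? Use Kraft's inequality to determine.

Kraft inequality: Σ 2^(-l_i) ≤ 1 for prefix-free code
Calculating: 2^(-1) + 2^(-1) + 2^(-2) + 2^(-4) + 2^(-10)
= 0.5 + 0.5 + 0.25 + 0.0625 + 0.0009765625
= 1.3135
Since 1.3135 > 1, prefix-free code does not exist


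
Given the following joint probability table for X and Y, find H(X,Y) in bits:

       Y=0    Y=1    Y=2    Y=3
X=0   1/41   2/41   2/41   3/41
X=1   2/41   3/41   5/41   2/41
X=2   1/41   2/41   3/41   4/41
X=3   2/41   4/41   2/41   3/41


H(X,Y) = -Σ p(x,y) log₂ p(x,y)
  p(0,0)=1/41: -0.0244 × log₂(0.0244) = 0.1307
  p(0,1)=2/41: -0.0488 × log₂(0.0488) = 0.2126
  p(0,2)=2/41: -0.0488 × log₂(0.0488) = 0.2126
  p(0,3)=3/41: -0.0732 × log₂(0.0732) = 0.2760
  p(1,0)=2/41: -0.0488 × log₂(0.0488) = 0.2126
  p(1,1)=3/41: -0.0732 × log₂(0.0732) = 0.2760
  p(1,2)=5/41: -0.1220 × log₂(0.1220) = 0.3702
  p(1,3)=2/41: -0.0488 × log₂(0.0488) = 0.2126
  p(2,0)=1/41: -0.0244 × log₂(0.0244) = 0.1307
  p(2,1)=2/41: -0.0488 × log₂(0.0488) = 0.2126
  p(2,2)=3/41: -0.0732 × log₂(0.0732) = 0.2760
  p(2,3)=4/41: -0.0976 × log₂(0.0976) = 0.3276
  p(3,0)=2/41: -0.0488 × log₂(0.0488) = 0.2126
  p(3,1)=4/41: -0.0976 × log₂(0.0976) = 0.3276
  p(3,2)=2/41: -0.0488 × log₂(0.0488) = 0.2126
  p(3,3)=3/41: -0.0732 × log₂(0.0732) = 0.2760
H(X,Y) = 3.8788 bits


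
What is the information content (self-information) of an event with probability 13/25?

Information content I(x) = -log₂(p(x))
I = -log₂(13/25) = -log₂(0.5200)
I = 0.9434 bits


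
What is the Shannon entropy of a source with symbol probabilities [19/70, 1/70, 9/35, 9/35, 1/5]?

H(X) = -Σ p(x) log₂ p(x)
  -19/70 × log₂(19/70) = 0.5107
  -1/70 × log₂(1/70) = 0.0876
  -9/35 × log₂(9/35) = 0.5038
  -9/35 × log₂(9/35) = 0.5038
  -1/5 × log₂(1/5) = 0.4644
H(X) = 2.0703 bits


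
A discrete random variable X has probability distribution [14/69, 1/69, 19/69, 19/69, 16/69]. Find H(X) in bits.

H(X) = -Σ p(x) log₂ p(x)
  -14/69 × log₂(14/69) = 0.4669
  -1/69 × log₂(1/69) = 0.0885
  -19/69 × log₂(19/69) = 0.5123
  -19/69 × log₂(19/69) = 0.5123
  -16/69 × log₂(16/69) = 0.4889
H(X) = 2.0690 bits


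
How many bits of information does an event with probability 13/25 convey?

Information content I(x) = -log₂(p(x))
I = -log₂(13/25) = -log₂(0.5200)
I = 0.9434 bits


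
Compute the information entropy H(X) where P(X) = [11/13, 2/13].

H(X) = -Σ p(x) log₂ p(x)
  -11/13 × log₂(11/13) = 0.2039
  -2/13 × log₂(2/13) = 0.4155
H(X) = 0.6194 bits


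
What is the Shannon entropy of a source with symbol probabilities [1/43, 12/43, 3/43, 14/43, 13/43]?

H(X) = -Σ p(x) log₂ p(x)
  -1/43 × log₂(1/43) = 0.1262
  -12/43 × log₂(12/43) = 0.5139
  -3/43 × log₂(3/43) = 0.2680
  -14/43 × log₂(14/43) = 0.5271
  -13/43 × log₂(13/43) = 0.5218
H(X) = 1.9569 bits
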